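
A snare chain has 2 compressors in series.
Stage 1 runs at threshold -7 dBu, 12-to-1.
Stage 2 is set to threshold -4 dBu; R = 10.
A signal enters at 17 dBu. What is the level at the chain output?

Stage 1: 17 dBu is 24 dB over -7 dBu; at 12:1 that becomes 2 dB over, giving -5 dBu.
Stage 2: below threshold (-5 ≤ -4); passes unchanged; output -5 dBu.

-5 dBu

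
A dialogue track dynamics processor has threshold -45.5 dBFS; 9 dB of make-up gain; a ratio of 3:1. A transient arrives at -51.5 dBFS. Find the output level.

-51.5 dBFS is 6 dB below the -45.5 dBFS threshold, so no gain reduction is applied.
Make-up gain adds 9 dB: -51.5 + 9 = -42.5 dBFS.

-42.5 dBFS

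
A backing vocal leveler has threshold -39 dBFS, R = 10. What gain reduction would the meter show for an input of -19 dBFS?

18 dB

Overshoot = -19 − (-39) = 20 dB.
At 10:1, output sits 20/10 = 2 dB above threshold.
So the signal is attenuated by 20 − 2 = 18 dB.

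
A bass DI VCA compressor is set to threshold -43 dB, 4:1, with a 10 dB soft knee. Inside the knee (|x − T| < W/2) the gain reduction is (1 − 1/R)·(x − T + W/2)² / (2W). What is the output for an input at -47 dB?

-47.0375 dB

x − T + W/2 = -47 − (-43) + 5 = 1.
GR = (1 − 1/4) × 1² / 20 = 0.75 × 1 / 20 = 0.0375 dB.
Output = -47 − 0.0375 = -47.0375 dB.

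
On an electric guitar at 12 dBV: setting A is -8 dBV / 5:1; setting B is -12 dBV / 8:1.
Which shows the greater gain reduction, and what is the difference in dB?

B, by 5 dB

A: overshoot 20 dB → output overshoot 4 dB → GR 16 dB.
B: overshoot 24 dB → output overshoot 3 dB → GR 21 dB.
B reduces 5 dB more.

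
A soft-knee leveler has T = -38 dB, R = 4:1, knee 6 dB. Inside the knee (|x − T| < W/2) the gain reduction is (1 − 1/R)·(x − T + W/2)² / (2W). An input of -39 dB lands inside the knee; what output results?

x − T + W/2 = -39 − (-38) + 3 = 2.
GR = (1 − 1/4) × 2² / 12 = 0.75 × 4 / 12 = 0.25 dB.
Output = -39 − 0.25 = -39.25 dB.

-39.25 dB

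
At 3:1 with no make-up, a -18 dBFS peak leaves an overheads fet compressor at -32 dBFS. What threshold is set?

Input is 21 dB above T (since output overshoot × R = input overshoot: (-32 − T)·3 = -18 − T gives T = -39 dBFS).
Check: -39 + (-18 − (-39))/3 = -39 + 7 = -32 dBFS. ✓

-39 dBFS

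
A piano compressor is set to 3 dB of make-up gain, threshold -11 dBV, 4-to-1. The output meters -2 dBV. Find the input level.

13 dBV

Remove make-up: -2 − 3 = -5 dBV.
Post-compression overshoot = -5 − (-11) = 6 dB.
Before 4:1 compression the overshoot was 6 × 4 = 24 dB, so input = -11 + 24 = 13 dBV.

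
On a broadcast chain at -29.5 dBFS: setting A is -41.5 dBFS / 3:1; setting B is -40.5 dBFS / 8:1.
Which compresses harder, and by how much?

A: overshoot 12 dB → output overshoot 4 dB → GR 8 dB.
B: overshoot 11 dB → output overshoot 1.375 dB → GR 9.625 dB.
B reduces 1.625 dB more.

B, by 1.625 dB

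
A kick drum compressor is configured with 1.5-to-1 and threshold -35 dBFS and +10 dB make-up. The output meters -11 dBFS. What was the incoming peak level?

Before make-up, the level was -11 − 10 = -21 dBFS.
The compressed level sits -21 − (-35) = 14 dB over threshold.
Before 1.5:1 compression the overshoot was 14 × 1.5 = 21 dB, so input = -35 + 21 = -14 dBFS.

-14 dBFS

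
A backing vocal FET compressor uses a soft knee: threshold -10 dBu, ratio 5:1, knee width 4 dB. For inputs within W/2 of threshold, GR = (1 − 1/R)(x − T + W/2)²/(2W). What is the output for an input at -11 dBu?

-11.1 dBu

x − T + W/2 = -11 − (-10) + 2 = 1.
GR = (1 − 1/5) × 1² / 8 = 0.8 × 1 / 8 = 0.1 dB.
Output = -11 − 0.1 = -11.1 dBu.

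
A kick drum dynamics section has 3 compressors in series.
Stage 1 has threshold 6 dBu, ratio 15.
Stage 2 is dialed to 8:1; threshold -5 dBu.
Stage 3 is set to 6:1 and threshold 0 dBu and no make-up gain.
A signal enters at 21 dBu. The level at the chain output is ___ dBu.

Stage 1: overshoot 15 dB → 15/15 = 1 dB → 7 dBu.
Stage 2: 12 dB above -5 dBu, reduced 8:1 to 1.5 dB above → -3.5 dBu.
Stage 3: -3.5 dBu is at or below the 0 dBu threshold — no compression; output -3.5 dBu.

-3.5 dBu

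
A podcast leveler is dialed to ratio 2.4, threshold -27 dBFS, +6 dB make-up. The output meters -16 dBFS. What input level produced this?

-15 dBFS

Remove make-up: -16 − 6 = -22 dBFS.
That's 5 dB above the -27 dBFS threshold.
Before 2.4:1 compression the overshoot was 5 × 2.4 = 12 dB, so input = -27 + 12 = -15 dBFS.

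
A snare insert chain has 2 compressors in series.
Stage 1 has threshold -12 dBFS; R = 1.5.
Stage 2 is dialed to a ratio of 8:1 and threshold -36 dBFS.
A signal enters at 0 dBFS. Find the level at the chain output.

-32 dBFS

Stage 1: 12 dB above -12 dBFS, reduced 1.5:1 to 8 dB above → -4 dBFS.
Stage 2: 32 dB above -36 dBFS, reduced 8:1 to 4 dB above → -32 dBFS.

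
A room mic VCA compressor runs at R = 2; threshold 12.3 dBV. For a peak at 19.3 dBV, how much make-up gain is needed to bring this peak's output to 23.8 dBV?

8 dB

Overshoot 7 dB → 7/2 = 3.5 dB after compression, so the compressed level is 12.3 + 3.5 = 15.8 dBV.
Make-up = target − compressed = 23.8 − 15.8 = 8 dB.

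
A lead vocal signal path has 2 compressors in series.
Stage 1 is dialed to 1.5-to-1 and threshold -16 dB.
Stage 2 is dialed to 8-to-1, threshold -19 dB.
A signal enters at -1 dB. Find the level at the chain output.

Stage 1: -1 dB is 15 dB over -16 dB; at 1.5:1 that becomes 10 dB over, giving -6 dB.
Stage 2: 13 dB above -19 dB, reduced 8:1 to 1.625 dB above → -17.375 dB.

-17.375 dB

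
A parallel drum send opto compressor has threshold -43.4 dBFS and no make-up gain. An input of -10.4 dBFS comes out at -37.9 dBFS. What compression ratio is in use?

6:1

Input overshoot = -10.4 − (-43.4) = 33 dB; output overshoot = -37.9 − (-43.4) = 5.5 dB.
Ratio = 33 / 5.5 = 6.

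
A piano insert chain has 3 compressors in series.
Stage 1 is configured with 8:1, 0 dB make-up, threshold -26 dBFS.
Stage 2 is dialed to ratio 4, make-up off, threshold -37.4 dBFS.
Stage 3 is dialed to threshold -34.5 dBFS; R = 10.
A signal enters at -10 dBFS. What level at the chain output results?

-34.455 dBFS

Stage 1: -10 dBFS is 16 dB over -26 dBFS; at 8:1 that becomes 2 dB over, giving -24 dBFS.
Stage 2: overshoot 13.4 dB → 13.4/4 = 3.35 dB → -34.05 dBFS.
Stage 3: -34.05 dBFS is 0.45 dB over -34.5 dBFS; at 10:1 that becomes 0.045 dB over, giving -34.455 dBFS.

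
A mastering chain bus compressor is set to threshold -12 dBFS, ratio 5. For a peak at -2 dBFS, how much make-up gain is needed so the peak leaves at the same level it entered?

Without make-up, output = threshold + overshoot/5 = -12 + 2 = -10 dBFS.
Gap to target: 8 dB.

8 dB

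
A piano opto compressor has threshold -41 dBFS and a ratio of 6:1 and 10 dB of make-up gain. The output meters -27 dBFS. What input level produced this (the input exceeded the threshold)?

Stripping the +10 dB make-up gives -37 dBFS at the gain stage.
The compressed level sits -37 − (-41) = 4 dB over threshold.
Input overshoot = R × output overshoot = 24 dB → input = -41 + 24 = -17 dBFS.

-17 dBFS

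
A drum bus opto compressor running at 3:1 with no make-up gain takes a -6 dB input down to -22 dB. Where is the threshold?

-30 dB

Input is 24 dB above T (since output overshoot × R = input overshoot: (-22 − T)·3 = -6 − T gives T = -30 dB).
Check: -30 + (-6 − (-30))/3 = -30 + 8 = -22 dB. ✓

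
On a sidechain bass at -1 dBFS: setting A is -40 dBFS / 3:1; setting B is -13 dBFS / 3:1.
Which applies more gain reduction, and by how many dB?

A: 39 dB over, compressed to 13 dB over, so 26 dB of GR.
B: 12 dB over, compressed to 4 dB over, so 8 dB of GR.
A applies 18 dB more gain reduction.

A, by 18 dB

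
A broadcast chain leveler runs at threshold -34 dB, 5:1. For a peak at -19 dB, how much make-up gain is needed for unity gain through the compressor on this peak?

The peak compresses to -34 + 15/5 = -31 dB.
To reach -19 dB requires -19 − (-31) = 12 dB of make-up.

12 dB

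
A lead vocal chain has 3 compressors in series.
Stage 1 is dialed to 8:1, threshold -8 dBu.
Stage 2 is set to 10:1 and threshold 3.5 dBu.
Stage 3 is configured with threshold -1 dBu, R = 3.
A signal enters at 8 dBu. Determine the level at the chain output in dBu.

-6 dBu

Stage 1: 16 dB above -8 dBu, reduced 8:1 to 2 dB above → -6 dBu.
Stage 2: -6 dBu ≤ 3.5 dBu, so stage 2 doesn't engage; output -6 dBu.
Stage 3: below threshold (-6 ≤ -1); passes unchanged; output -6 dBu.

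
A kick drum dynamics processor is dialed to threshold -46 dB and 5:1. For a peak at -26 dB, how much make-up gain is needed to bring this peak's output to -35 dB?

7 dB

Without make-up, output = threshold + overshoot/5 = -46 + 4 = -42 dB.
Gap to target: 7 dB.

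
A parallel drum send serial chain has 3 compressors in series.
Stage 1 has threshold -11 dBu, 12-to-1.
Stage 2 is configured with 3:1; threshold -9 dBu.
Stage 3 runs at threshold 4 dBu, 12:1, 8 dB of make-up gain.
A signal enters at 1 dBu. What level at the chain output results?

-2 dBu

Stage 1: overshoot 12 dB → 12/12 = 1 dB → -10 dBu.
Stage 2: -10 dBu is at or below the -9 dBu threshold — no compression; output -10 dBu.
Stage 3: -10 dBu ≤ 4 dBu, so stage 3 doesn't engage; make-up brings it to -2 dBu.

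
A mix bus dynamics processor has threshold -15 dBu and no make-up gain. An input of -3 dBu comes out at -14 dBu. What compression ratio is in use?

Input overshoot = -3 − (-15) = 12 dB; output overshoot = -14 − (-15) = 1 dB.
Ratio = 12 / 1 = 12.

12:1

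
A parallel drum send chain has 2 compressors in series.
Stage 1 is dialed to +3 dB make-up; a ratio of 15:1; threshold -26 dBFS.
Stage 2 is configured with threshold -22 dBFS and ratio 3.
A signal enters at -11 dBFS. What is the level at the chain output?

-22 dBFS

Stage 1: overshoot 15 dB → 15/15 = 1 dB → -25 dBFS; +3 dB make-up → -22 dBFS.
Stage 2: below threshold (-22 ≤ -22); passes unchanged; output -22 dBFS.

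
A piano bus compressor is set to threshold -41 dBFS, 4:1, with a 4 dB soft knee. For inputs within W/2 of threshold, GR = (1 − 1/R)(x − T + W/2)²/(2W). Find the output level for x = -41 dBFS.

-41.375 dBFS

x − T + W/2 = -41 − (-41) + 2 = 2.
GR = (1 − 1/4) × 2² / 8 = 0.75 × 4 / 8 = 0.375 dB.
Output = -41 − 0.375 = -41.375 dBFS.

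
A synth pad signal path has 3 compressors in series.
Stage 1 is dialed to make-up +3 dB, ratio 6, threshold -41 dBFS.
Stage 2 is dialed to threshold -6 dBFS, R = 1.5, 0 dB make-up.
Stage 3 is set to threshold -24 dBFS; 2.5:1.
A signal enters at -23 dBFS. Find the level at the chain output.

-35 dBFS

Stage 1: overshoot 18 dB → 18/6 = 3 dB → -38 dBFS; +3 dB make-up → -35 dBFS.
Stage 2: -35 dBFS is at or below the -6 dBFS threshold — no compression; output -35 dBFS.
Stage 3: -35 dBFS ≤ -24 dBFS, so stage 3 doesn't engage; output -35 dBFS.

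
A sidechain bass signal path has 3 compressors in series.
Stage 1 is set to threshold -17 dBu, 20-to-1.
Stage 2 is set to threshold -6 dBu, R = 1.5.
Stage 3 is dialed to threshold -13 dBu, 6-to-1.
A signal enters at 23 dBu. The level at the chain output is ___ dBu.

Stage 1: overshoot 40 dB → 40/20 = 2 dB → -15 dBu.
Stage 2: -15 dBu ≤ -6 dBu, so stage 2 doesn't engage; output -15 dBu.
Stage 3: -15 dBu ≤ -13 dBu, so stage 3 doesn't engage; output -15 dBu.

-15 dBu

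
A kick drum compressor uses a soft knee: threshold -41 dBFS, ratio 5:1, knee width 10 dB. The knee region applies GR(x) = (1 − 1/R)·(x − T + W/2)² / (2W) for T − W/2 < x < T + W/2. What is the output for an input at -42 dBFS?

x − T + W/2 = -42 − (-41) + 5 = 4.
GR = (1 − 1/5) × 4² / 20 = 0.8 × 16 / 20 = 0.64 dB.
Output = -42 − 0.64 = -42.64 dBFS.

-42.64 dBFS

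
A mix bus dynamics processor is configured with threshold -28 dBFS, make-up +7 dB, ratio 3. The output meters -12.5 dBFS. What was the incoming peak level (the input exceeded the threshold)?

-2.5 dBFS

Before make-up, the level was -12.5 − 7 = -19.5 dBFS.
The compressed level sits -19.5 − (-28) = 8.5 dB over threshold.
Input overshoot = R × output overshoot = 25.5 dB → input = -28 + 25.5 = -2.5 dBFS.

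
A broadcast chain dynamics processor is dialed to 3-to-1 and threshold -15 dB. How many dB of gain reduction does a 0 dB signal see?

Overshoot = 0 − (-15) = 15 dB.
A 3:1 ratio leaves 5 dB of that excess.
So the signal is attenuated by 15 − 5 = 10 dB.

10 dB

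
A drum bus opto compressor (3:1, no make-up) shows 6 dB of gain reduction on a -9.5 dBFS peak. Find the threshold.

-18.5 dBFS

Input is 9 dB above T (since output overshoot × R = input overshoot: (-15.5 − T)·3 = -9.5 − T gives T = -18.5 dBFS).
Check: -18.5 + (-9.5 − (-18.5))/3 = -18.5 + 3 = -15.5 dBFS. ✓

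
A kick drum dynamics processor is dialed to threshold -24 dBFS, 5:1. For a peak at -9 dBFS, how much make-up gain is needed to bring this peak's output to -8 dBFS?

13 dB

Without make-up, output = threshold + overshoot/5 = -24 + 3 = -21 dBFS.
Gap to target: 13 dB.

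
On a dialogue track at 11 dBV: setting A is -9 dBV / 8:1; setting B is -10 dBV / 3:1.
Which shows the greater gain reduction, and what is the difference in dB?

A, by 3.5 dB

A: overshoot 20 dB → output overshoot 2.5 dB → GR 17.5 dB.
B: overshoot 21 dB → output overshoot 7 dB → GR 14 dB.
A reduces 3.5 dB more.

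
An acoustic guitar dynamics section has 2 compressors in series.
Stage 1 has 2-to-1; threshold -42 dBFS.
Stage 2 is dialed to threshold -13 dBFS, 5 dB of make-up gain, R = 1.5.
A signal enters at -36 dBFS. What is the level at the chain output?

Stage 1: -36 dBFS is 6 dB over -42 dBFS; at 2:1 that becomes 3 dB over, giving -39 dBFS.
Stage 2: -39 dBFS ≤ -13 dBFS, so stage 2 doesn't engage; make-up brings it to -34 dBFS.

-34 dBFS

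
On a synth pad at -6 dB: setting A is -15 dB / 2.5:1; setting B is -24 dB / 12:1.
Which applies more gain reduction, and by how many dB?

B, by 11.1 dB

A: overshoot 9 dB → output overshoot 3.6 dB → GR 5.4 dB.
B: overshoot 18 dB → output overshoot 1.5 dB → GR 16.5 dB.
B reduces 11.1 dB more.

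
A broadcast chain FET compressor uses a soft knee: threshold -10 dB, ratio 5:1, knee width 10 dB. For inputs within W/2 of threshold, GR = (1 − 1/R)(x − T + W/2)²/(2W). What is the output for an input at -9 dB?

x − T + W/2 = -9 − (-10) + 5 = 6.
GR = (1 − 1/5) × 6² / 20 = 0.8 × 36 / 20 = 1.44 dB.
Output = -9 − 1.44 = -10.44 dB.

-10.44 dB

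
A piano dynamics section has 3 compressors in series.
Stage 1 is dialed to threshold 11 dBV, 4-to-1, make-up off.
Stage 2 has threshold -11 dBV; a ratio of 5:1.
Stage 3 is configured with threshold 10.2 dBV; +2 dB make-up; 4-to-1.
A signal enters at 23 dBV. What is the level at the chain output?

-4 dBV

Stage 1: 23 dBV is 12 dB over 11 dBV; at 4:1 that becomes 3 dB over, giving 14 dBV.
Stage 2: overshoot 25 dB → 25/5 = 5 dB → -6 dBV.
Stage 3: -6 dBV is at or below the 10.2 dBV threshold — no compression; make-up brings it to -4 dBV.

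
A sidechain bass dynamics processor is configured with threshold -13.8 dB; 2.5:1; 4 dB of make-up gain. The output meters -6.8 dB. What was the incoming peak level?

-6.3 dB

Stripping the +4 dB make-up gives -10.8 dB at the gain stage.
That's 3 dB above the -13.8 dB threshold.
Input overshoot = R × output overshoot = 7.5 dB → input = -13.8 + 7.5 = -6.3 dB.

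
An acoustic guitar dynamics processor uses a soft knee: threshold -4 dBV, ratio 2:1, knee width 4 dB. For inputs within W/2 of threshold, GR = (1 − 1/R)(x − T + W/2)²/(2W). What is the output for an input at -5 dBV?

x − T + W/2 = -5 − (-4) + 2 = 1.
GR = (1 − 1/2) × 1² / 8 = 0.5 × 1 / 8 = 0.0625 dB.
Output = -5 − 0.0625 = -5.0625 dBV.

-5.0625 dBV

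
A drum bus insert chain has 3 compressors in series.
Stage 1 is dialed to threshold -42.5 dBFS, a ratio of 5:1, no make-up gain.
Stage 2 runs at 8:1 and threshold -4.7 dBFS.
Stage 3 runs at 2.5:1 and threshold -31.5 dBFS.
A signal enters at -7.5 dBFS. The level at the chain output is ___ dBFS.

Stage 1: 35 dB above -42.5 dBFS, reduced 5:1 to 7 dB above → -35.5 dBFS.
Stage 2: -35.5 dBFS ≤ -4.7 dBFS, so stage 2 doesn't engage; output -35.5 dBFS.
Stage 3: -35.5 dBFS ≤ -31.5 dBFS, so stage 3 doesn't engage; output -35.5 dBFS.

-35.5 dBFS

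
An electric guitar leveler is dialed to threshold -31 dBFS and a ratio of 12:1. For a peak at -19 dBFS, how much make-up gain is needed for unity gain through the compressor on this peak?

11 dB

The peak compresses to -31 + 12/12 = -30 dBFS.
To reach -19 dBFS requires -19 − (-30) = 11 dB of make-up.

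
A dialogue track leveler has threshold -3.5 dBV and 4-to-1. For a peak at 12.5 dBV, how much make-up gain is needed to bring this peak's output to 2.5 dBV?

Overshoot 16 dB → 16/4 = 4 dB after compression, so the compressed level is -3.5 + 4 = 0.5 dBV.
Make-up = target − compressed = 2.5 − 0.5 = 2 dB.

2 dB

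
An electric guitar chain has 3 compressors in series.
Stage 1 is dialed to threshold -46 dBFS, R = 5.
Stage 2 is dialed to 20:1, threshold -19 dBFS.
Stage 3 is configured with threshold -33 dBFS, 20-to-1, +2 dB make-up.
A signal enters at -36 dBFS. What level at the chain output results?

-42 dBFS

Stage 1: -36 dBFS is 10 dB over -46 dBFS; at 5:1 that becomes 2 dB over, giving -44 dBFS.
Stage 2: -44 dBFS ≤ -19 dBFS, so stage 2 doesn't engage; output -44 dBFS.
Stage 3: -44 dBFS is at or below the -33 dBFS threshold — no compression; make-up brings it to -42 dBFS.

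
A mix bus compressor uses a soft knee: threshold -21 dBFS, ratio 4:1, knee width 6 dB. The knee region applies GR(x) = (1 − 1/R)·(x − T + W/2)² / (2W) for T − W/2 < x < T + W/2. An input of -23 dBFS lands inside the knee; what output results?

x − T + W/2 = -23 − (-21) + 3 = 1.
GR = (1 − 1/4) × 1² / 12 = 0.75 × 1 / 12 = 0.0625 dB.
Output = -23 − 0.0625 = -23.0625 dBFS.

-23.0625 dBFS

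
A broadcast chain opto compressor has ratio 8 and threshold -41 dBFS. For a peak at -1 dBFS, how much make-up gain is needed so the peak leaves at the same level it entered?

The peak compresses to -41 + 40/8 = -36 dBFS.
To reach -1 dBFS requires -1 − (-36) = 35 dB of make-up.

35 dB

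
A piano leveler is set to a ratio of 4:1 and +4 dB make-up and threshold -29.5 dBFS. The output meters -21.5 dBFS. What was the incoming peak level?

-13.5 dBFS

Stripping the +4 dB make-up gives -25.5 dBFS at the gain stage.
That's 4 dB above the -29.5 dBFS threshold.
Input overshoot = R × output overshoot = 16 dB → input = -29.5 + 16 = -13.5 dBFS.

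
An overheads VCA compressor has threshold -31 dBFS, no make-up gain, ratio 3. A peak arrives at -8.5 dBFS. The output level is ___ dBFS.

-23.5 dBFS

The input is 22.5 dB above the -31 dBFS threshold.
The 22.5 dB excess becomes 7.5 dB after 3:1 reduction.
That puts the output at -23.5 dBFS.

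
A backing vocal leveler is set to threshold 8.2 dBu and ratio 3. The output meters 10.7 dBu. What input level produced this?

The compressed level sits 10.7 − 8.2 = 2.5 dB over threshold.
Before 3:1 compression the overshoot was 2.5 × 3 = 7.5 dB, so input = 8.2 + 7.5 = 15.7 dBu.

15.7 dBu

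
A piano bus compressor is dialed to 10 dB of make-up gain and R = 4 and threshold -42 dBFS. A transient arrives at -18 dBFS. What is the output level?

-18 dBFS sits 24 dB over threshold.
The 24 dB excess becomes 6 dB after 4:1 reduction.
So the level is -42 + 6 = -36 dBFS; make-up adds 10 dB, giving -26 dBFS.

-26 dBFS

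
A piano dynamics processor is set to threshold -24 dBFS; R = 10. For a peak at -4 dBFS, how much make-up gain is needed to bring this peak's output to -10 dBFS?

12 dB

The peak compresses to -24 + 20/10 = -22 dBFS.
To reach -10 dBFS requires -10 − (-22) = 12 dB of make-up.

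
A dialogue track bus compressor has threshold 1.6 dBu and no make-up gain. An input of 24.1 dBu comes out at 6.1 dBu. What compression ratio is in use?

Input overshoot = 24.1 − 1.6 = 22.5 dB; output overshoot = 6.1 − 1.6 = 4.5 dB.
Ratio = 22.5 / 4.5 = 5.

5:1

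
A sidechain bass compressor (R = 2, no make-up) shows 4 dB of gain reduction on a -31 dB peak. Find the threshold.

Input is 8 dB above T (since output overshoot × R = input overshoot: (-35 − T)·2 = -31 − T gives T = -39 dB).
Check: -39 + (-31 − (-39))/2 = -39 + 4 = -35 dB. ✓

-39 dB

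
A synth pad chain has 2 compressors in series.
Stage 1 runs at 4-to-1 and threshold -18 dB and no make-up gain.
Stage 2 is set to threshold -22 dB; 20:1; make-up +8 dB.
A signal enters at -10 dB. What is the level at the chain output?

Stage 1: 8 dB above -18 dB, reduced 4:1 to 2 dB above → -16 dB.
Stage 2: 6 dB above -22 dB, reduced 20:1 to 0.3 dB above → -21.7 dB; +8 dB make-up → -13.7 dB.

-13.7 dB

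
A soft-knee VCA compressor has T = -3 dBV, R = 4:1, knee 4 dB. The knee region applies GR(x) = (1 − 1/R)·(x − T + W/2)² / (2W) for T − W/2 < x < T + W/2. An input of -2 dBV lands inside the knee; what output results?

x − T + W/2 = -2 − (-3) + 2 = 3.
GR = (1 − 1/4) × 3² / 8 = 0.75 × 9 / 8 = 0.84375 dB.
Output = -2 − 0.84375 = -2.84375 dBV.

-2.84375 dBV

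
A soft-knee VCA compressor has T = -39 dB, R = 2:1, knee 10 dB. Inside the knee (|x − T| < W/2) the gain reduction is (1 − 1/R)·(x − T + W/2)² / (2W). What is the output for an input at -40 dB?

x − T + W/2 = -40 − (-39) + 5 = 4.
GR = (1 − 1/2) × 4² / 20 = 0.5 × 16 / 20 = 0.4 dB.
Output = -40 − 0.4 = -40.4 dB.

-40.4 dB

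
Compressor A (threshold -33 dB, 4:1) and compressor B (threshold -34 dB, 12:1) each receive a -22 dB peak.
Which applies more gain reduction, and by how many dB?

A: 11 dB over, compressed to 2.75 dB over, so 8.25 dB of GR.
B: 12 dB over, compressed to 1 dB over, so 11 dB of GR.
Difference: 2.75 dB in favour of B.

B, by 2.75 dB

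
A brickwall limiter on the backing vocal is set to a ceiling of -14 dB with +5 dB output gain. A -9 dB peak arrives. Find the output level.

-9 dB

At ∞:1, everything above -14 dB is held at the ceiling.
Output gain then adds 5 dB: -14 + 5 = -9 dB.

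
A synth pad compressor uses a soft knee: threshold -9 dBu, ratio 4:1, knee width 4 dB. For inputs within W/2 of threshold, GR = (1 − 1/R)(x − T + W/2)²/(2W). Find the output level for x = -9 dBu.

-9.375 dBu

x − T + W/2 = -9 − (-9) + 2 = 2.
GR = (1 − 1/4) × 2² / 8 = 0.75 × 4 / 8 = 0.375 dB.
Output = -9 − 0.375 = -9.375 dBu.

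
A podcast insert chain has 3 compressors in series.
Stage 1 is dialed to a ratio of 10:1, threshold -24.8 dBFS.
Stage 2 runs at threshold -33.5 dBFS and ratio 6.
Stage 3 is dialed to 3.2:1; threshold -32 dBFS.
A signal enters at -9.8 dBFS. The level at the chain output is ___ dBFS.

-31.9375 dBFS

Stage 1: overshoot 15 dB → 15/10 = 1.5 dB → -23.3 dBFS.
Stage 2: 10.2 dB above -33.5 dBFS, reduced 6:1 to 1.7 dB above → -31.8 dBFS.
Stage 3: 0.2 dB above -32 dBFS, reduced 3.2:1 to 0.0625 dB above → -31.9375 dBFS.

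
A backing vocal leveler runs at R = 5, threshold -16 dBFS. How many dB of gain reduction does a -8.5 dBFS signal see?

-8.5 dBFS exceeds the threshold by 7.5 dB.
At 5:1, output sits 7.5/5 = 1.5 dB above threshold.
So the signal is attenuated by 7.5 − 1.5 = 6 dB.

6 dB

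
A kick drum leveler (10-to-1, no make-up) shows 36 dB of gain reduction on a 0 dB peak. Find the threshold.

-40 dB

Input is 40 dB above T (since output overshoot × R = input overshoot: (-36 − T)·10 = 0 − T gives T = -40 dB).
Check: -40 + (0 − (-40))/10 = -40 + 4 = -36 dB. ✓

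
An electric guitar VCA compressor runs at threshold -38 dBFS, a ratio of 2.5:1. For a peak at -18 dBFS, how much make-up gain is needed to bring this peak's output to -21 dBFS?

The peak compresses to -38 + 20/2.5 = -30 dBFS.
To reach -21 dBFS requires -21 − (-30) = 9 dB of make-up.

9 dB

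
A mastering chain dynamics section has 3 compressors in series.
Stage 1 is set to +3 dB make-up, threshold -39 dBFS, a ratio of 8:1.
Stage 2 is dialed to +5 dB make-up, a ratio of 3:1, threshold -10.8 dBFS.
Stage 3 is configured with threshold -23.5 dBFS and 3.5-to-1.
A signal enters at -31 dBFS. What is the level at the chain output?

-30 dBFS

Stage 1: 8 dB above -39 dBFS, reduced 8:1 to 1 dB above → -38 dBFS; +3 dB make-up → -35 dBFS.
Stage 2: -35 dBFS ≤ -10.8 dBFS, so stage 2 doesn't engage; make-up brings it to -30 dBFS.
Stage 3: below threshold (-30 ≤ -23.5); passes unchanged; output -30 dBFS.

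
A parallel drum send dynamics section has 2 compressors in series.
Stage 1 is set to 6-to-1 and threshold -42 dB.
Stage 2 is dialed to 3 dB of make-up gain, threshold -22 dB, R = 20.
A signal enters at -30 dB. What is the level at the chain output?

-37 dB

Stage 1: -30 dB is 12 dB over -42 dB; at 6:1 that becomes 2 dB over, giving -40 dB.
Stage 2: -40 dB is at or below the -22 dB threshold — no compression; make-up brings it to -37 dB.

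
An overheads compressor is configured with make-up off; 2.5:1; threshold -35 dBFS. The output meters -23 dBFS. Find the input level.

The compressed level sits -23 − (-35) = 12 dB over threshold.
Undo the ratio: input overshoot = 12 × 2.5 = 30 dB, giving input = -5 dBFS.

-5 dBFS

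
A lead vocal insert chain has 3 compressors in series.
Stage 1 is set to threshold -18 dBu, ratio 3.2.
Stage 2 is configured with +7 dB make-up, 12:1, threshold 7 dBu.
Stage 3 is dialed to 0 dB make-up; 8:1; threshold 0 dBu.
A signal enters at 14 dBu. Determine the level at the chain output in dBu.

Stage 1: 14 dBu is 32 dB over -18 dBu; at 3.2:1 that becomes 10 dB over, giving -8 dBu.
Stage 2: -8 dBu ≤ 7 dBu, so stage 2 doesn't engage; make-up brings it to -1 dBu.
Stage 3: below threshold (-1 ≤ 0); passes unchanged; output -1 dBu.

-1 dBu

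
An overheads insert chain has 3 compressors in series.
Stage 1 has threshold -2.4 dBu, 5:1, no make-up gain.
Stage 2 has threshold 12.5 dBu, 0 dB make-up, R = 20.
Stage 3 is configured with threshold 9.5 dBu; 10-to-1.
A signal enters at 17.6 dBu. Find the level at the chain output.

Stage 1: 20 dB above -2.4 dBu, reduced 5:1 to 4 dB above → 1.6 dBu.
Stage 2: 1.6 dBu is at or below the 12.5 dBu threshold — no compression; output 1.6 dBu.
Stage 3: 1.6 dBu ≤ 9.5 dBu, so stage 3 doesn't engage; output 1.6 dBu.

1.6 dBu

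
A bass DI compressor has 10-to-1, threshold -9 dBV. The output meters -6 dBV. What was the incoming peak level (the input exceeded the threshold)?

21 dBV

That's 3 dB above the -9 dBV threshold.
Undo the ratio: input overshoot = 3 × 10 = 30 dB, giving input = 21 dBV.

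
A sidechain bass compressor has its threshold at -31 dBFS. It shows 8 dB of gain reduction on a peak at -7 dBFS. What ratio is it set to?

Input overshoot = -7 − (-31) = 24 dB.
Output overshoot = 24 − 8 = 16 dB.
Ratio = input overshoot / output overshoot = 24 / 16 = 1.5.

1.5:1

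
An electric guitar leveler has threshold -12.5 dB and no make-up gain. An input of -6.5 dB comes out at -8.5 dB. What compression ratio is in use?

1.5:1

Input overshoot = -6.5 − (-12.5) = 6 dB; output overshoot = -8.5 − (-12.5) = 4 dB.
Ratio = 6 / 4 = 1.5.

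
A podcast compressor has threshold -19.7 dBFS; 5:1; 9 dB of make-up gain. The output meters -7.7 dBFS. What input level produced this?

Remove make-up: -7.7 − 9 = -16.7 dBFS.
That's 3 dB above the -19.7 dBFS threshold.
Undo the ratio: input overshoot = 3 × 5 = 15 dB, giving input = -4.7 dBFS.

-4.7 dBFS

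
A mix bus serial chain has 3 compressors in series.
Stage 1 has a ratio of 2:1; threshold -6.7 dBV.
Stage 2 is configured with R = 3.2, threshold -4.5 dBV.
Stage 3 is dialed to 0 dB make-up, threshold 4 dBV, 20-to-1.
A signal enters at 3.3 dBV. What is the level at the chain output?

-3.625 dBV

Stage 1: overshoot 10 dB → 10/2 = 5 dB → -1.7 dBV.
Stage 2: -1.7 dBV is 2.8 dB over -4.5 dBV; at 3.2:1 that becomes 0.875 dB over, giving -3.625 dBV.
Stage 3: -3.625 dBV ≤ 4 dBV, so stage 3 doesn't engage; output -3.625 dBV.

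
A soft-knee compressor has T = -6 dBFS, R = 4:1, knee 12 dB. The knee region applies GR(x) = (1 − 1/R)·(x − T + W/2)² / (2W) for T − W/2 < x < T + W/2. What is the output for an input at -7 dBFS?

x − T + W/2 = -7 − (-6) + 6 = 5.
GR = (1 − 1/4) × 5² / 24 = 0.75 × 25 / 24 = 0.78125 dB.
Output = -7 − 0.78125 = -7.78125 dBFS.

-7.78125 dBFS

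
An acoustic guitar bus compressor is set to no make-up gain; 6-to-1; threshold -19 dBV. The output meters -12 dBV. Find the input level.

That's 7 dB above the -19 dBV threshold.
Before 6:1 compression the overshoot was 7 × 6 = 42 dB, so input = -19 + 42 = 23 dBV.

23 dBV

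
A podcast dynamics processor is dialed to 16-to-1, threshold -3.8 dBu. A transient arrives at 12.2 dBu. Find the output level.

-2.8 dBu

Overshoot: 12.2 − (-3.8) = 16 dB.
The 16 dB excess becomes 1 dB after 16:1 reduction.
Output = -3.8 + 1 = -2.8 dBu.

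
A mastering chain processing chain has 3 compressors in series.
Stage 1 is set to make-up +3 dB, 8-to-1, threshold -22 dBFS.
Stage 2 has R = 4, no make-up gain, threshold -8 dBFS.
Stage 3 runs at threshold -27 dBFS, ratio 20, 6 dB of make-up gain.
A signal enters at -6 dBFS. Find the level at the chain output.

-20.5 dBFS

Stage 1: -6 dBFS is 16 dB over -22 dBFS; at 8:1 that becomes 2 dB over, giving -20 dBFS; +3 dB make-up → -17 dBFS.
Stage 2: -17 dBFS is at or below the -8 dBFS threshold — no compression; output -17 dBFS.
Stage 3: 10 dB above -27 dBFS, reduced 20:1 to 0.5 dB above → -26.5 dBFS; +6 dB make-up → -20.5 dBFS.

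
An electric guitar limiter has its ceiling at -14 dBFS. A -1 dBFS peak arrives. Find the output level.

A brickwall limiter is an ∞:1 compressor: any input above the ceiling is clamped to -14 dBFS.

-14 dBFS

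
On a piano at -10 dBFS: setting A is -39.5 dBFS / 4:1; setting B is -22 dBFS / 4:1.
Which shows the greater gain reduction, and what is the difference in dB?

A: GR = 29.5 − 29.5/4 = 22.125 dB.
B: GR = 12 − 12/4 = 9 dB.
A reduces 13.125 dB more.

A, by 13.125 dB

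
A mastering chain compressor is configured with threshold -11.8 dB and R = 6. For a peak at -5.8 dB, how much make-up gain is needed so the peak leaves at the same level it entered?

5 dB

Without make-up, output = threshold + overshoot/6 = -11.8 + 1 = -10.8 dB.
Gap to target: 5 dB.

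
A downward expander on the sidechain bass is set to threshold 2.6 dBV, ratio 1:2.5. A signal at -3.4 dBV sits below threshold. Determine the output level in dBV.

The input is 6 dB below the 2.6 dBV threshold.
A 1:2.5 expander multiplies undershoot by 2.5: 6 × 2.5 = 15 dB below threshold.
Output = 2.6 − 15 = -12.4 dBV.

-12.4 dBV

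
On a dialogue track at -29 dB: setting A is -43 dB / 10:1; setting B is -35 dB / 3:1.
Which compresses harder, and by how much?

A, by 8.6 dB

A: overshoot 14 dB → output overshoot 1.4 dB → GR 12.6 dB.
B: overshoot 6 dB → output overshoot 2 dB → GR 4 dB.
A reduces 8.6 dB more.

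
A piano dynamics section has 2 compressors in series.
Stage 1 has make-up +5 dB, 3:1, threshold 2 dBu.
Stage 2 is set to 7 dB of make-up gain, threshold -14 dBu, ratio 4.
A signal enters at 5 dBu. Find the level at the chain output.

Stage 1: overshoot 3 dB → 3/3 = 1 dB → 3 dBu; +5 dB make-up → 8 dBu.
Stage 2: 8 dBu is 22 dB over -14 dBu; at 4:1 that becomes 5.5 dB over, giving -8.5 dBu; +7 dB make-up → -1.5 dBu.

-1.5 dBu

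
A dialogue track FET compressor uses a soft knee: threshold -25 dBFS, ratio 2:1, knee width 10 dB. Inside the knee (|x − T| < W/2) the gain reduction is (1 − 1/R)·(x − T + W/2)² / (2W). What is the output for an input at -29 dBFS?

x − T + W/2 = -29 − (-25) + 5 = 1.
GR = (1 − 1/2) × 1² / 20 = 0.5 × 1 / 20 = 0.025 dB.
Output = -29 − 0.025 = -29.025 dBFS.

-29.025 dBFS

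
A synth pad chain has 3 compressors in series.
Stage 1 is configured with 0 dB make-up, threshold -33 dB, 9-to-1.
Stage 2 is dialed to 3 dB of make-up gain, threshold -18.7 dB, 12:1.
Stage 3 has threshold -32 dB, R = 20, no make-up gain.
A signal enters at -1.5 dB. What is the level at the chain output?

Stage 1: overshoot 31.5 dB → 31.5/9 = 3.5 dB → -29.5 dB.
Stage 2: -29.5 dB ≤ -18.7 dB, so stage 2 doesn't engage; make-up brings it to -26.5 dB.
Stage 3: 5.5 dB above -32 dB, reduced 20:1 to 0.275 dB above → -31.725 dB.

-31.725 dB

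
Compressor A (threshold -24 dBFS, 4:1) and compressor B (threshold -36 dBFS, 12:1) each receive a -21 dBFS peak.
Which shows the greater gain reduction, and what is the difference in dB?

A: GR = 3 − 3/4 = 2.25 dB.
B: GR = 15 − 15/12 = 13.75 dB.
B applies 11.5 dB more gain reduction.

B, by 11.5 dB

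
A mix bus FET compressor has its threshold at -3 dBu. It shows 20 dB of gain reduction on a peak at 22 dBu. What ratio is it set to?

5:1

Input overshoot = 22 − (-3) = 25 dB.
Output overshoot = 25 − 20 = 5 dB.
Ratio = input overshoot / output overshoot = 25 / 5 = 5.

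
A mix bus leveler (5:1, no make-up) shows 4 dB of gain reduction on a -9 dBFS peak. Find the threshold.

Gain reduction = -9 − (-13) = 4 dB; output overshoot = GR / (R − 1) = 4 / 4 = 1 dB.
Threshold = output − output overshoot = -13 − 1 = -14 dBFS.

-14 dBFS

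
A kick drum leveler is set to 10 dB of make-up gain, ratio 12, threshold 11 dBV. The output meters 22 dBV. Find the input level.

Before make-up, the level was 22 − 10 = 12 dBV.
Post-compression overshoot = 12 − 11 = 1 dB.
Before 12:1 compression the overshoot was 1 × 12 = 12 dB, so input = 11 + 12 = 23 dBV.

23 dBV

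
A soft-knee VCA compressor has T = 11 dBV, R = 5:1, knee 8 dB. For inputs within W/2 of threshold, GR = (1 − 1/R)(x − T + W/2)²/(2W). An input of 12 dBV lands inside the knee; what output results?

x − T + W/2 = 12 − 11 + 4 = 5.
GR = (1 − 1/5) × 5² / 16 = 0.8 × 25 / 16 = 1.25 dB.
Output = 12 − 1.25 = 10.75 dBV.

10.75 dBV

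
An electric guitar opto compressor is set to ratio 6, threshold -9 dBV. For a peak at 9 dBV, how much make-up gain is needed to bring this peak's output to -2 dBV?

4 dB

The peak compresses to -9 + 18/6 = -6 dBV.
To reach -2 dBV requires -2 − (-6) = 4 dB of make-up.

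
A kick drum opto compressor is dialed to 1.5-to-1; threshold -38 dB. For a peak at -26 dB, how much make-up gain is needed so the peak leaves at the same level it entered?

4 dB

Without make-up, output = threshold + overshoot/1.5 = -38 + 8 = -30 dB.
Gap to target: 4 dB.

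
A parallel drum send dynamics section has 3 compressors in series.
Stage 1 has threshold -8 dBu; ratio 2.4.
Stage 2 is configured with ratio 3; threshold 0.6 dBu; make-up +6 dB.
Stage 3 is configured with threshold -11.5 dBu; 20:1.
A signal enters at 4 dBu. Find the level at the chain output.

Stage 1: overshoot 12 dB → 12/2.4 = 5 dB → -3 dBu.
Stage 2: -3 dBu is at or below the 0.6 dBu threshold — no compression; make-up brings it to 3 dBu.
Stage 3: 14.5 dB above -11.5 dBu, reduced 20:1 to 0.725 dB above → -10.775 dBu.

-10.775 dBu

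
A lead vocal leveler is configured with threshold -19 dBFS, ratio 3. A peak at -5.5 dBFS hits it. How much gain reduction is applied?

9 dB

The signal is 13.5 dB above threshold.
A 3:1 ratio leaves 4.5 dB of that excess.
Gain reduction = 13.5 − 4.5 = 9 dB.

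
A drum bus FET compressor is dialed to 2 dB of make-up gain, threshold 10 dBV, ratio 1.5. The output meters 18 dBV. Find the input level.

Before make-up, the level was 18 − 2 = 16 dBV.
Post-compression overshoot = 16 − 10 = 6 dB.
Undo the ratio: input overshoot = 6 × 1.5 = 9 dB, giving input = 19 dBV.

19 dBV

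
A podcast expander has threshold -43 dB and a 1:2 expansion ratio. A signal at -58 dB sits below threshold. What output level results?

Below threshold, a 1:2 expander applies gain = (2−1)×(T − x) of attenuation.
(2−1) × 15 = 15 dB, so output = -58 − 15 = -73 dB.

-73 dB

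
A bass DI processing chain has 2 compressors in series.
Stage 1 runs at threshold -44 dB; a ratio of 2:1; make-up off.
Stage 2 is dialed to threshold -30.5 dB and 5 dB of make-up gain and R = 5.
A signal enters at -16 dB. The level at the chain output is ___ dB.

-25.4 dB

Stage 1: 28 dB above -44 dB, reduced 2:1 to 14 dB above → -30 dB.
Stage 2: 0.5 dB above -30.5 dB, reduced 5:1 to 0.1 dB above → -30.4 dB; +5 dB make-up → -25.4 dB.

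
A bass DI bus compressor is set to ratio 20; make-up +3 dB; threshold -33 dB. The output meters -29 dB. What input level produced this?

-13 dB

Remove make-up: -29 − 3 = -32 dB.
Post-compression overshoot = -32 − (-33) = 1 dB.
Undo the ratio: input overshoot = 1 × 20 = 20 dB, giving input = -13 dB.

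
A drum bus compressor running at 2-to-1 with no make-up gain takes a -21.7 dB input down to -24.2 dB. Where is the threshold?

-26.7 dB

Let T be the threshold. Output overshoot = (input overshoot)/R, so -24.2 − T = (-21.7 − T)/2.
2·(-24.2 − T) = -21.7 − T → 1·T = -48.4 − (-21.7) = -26.7.
T = -26.7/1 = -26.7 dB.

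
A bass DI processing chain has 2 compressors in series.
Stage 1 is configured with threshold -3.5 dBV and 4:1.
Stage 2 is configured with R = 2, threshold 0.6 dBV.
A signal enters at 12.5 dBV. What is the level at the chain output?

0.5 dBV

Stage 1: 16 dB above -3.5 dBV, reduced 4:1 to 4 dB above → 0.5 dBV.
Stage 2: 0.5 dBV ≤ 0.6 dBV, so stage 2 doesn't engage; output 0.5 dBV.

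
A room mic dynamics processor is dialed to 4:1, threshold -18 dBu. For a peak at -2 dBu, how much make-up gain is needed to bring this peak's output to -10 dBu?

4 dB

Without make-up, output = threshold + overshoot/4 = -18 + 4 = -14 dBu.
Gap to target: 4 dB.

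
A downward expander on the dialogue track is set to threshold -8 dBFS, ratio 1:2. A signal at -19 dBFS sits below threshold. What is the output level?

The input is 11 dB below the -8 dBFS threshold.
A 1:2 expander multiplies undershoot by 2: 11 × 2 = 22 dB below threshold.
Output = -8 − 22 = -30 dBFS.

-30 dBFS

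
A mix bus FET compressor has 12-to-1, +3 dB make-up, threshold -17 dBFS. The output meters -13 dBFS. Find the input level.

Remove make-up: -13 − 3 = -16 dBFS.
That's 1 dB above the -17 dBFS threshold.
Input overshoot = R × output overshoot = 12 dB → input = -17 + 12 = -5 dBFS.

-5 dBFS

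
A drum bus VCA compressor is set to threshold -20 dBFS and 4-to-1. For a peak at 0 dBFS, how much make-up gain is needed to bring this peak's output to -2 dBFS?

13 dB

Overshoot 20 dB → 20/4 = 5 dB after compression, so the compressed level is -20 + 5 = -15 dBFS.
Make-up = target − compressed = -2 − (-15) = 13 dB.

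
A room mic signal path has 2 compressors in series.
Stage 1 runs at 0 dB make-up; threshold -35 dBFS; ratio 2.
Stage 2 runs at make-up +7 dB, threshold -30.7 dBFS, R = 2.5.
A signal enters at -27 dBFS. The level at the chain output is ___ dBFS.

Stage 1: 8 dB above -35 dBFS, reduced 2:1 to 4 dB above → -31 dBFS.
Stage 2: -31 dBFS ≤ -30.7 dBFS, so stage 2 doesn't engage; make-up brings it to -24 dBFS.

-24 dBFS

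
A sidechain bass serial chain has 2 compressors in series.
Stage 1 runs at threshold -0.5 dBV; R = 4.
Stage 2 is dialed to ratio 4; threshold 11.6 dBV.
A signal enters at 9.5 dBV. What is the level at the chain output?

Stage 1: 10 dB above -0.5 dBV, reduced 4:1 to 2.5 dB above → 2 dBV.
Stage 2: 2 dBV ≤ 11.6 dBV, so stage 2 doesn't engage; output 2 dBV.

2 dBV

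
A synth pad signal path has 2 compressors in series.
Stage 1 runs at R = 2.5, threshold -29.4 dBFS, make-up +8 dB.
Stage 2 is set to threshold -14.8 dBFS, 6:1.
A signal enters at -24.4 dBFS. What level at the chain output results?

-19.4 dBFS

Stage 1: overshoot 5 dB → 5/2.5 = 2 dB → -27.4 dBFS; +8 dB make-up → -19.4 dBFS.
Stage 2: below threshold (-19.4 ≤ -14.8); passes unchanged; output -19.4 dBFS.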